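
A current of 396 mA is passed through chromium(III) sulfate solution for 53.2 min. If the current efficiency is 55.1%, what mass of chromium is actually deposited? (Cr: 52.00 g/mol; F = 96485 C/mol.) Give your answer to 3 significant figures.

0.125 g

Q = 0.396 × 3192 = 1264 C
n(e⁻) = 1264 / 96485 = 0.01310 mol
Cr³⁺ + 3e⁻ → Cr, so theoretical m(Cr) = 0.004367 × 52.00 = 0.2271 g
Actual mass = 55.1% × 0.2271 = 0.125 g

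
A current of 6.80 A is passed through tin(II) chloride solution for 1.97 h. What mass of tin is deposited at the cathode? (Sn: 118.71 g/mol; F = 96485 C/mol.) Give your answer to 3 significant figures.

Charge passed = 6.80 × 7092 = 48230 C
Moles of electrons = 48230 / 96485 = 0.4999 mol
Sn²⁺ + 2e⁻ → Sn, so n(Sn) = 0.4999 / 2 = 0.2500 mol
m = 0.2500 × 118.71 = 29.7 g

29.7 g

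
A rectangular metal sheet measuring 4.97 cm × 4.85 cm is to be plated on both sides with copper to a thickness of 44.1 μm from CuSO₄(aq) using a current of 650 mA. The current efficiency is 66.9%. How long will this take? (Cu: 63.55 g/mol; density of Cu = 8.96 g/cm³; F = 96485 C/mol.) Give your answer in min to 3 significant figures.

222 min

Plated area = 2 × 4.97 × 4.85 = 48.21 cm²
Volume = 48.21 × 44.1×10⁻⁴ cm = 0.2126 cm³
m(Cu) = 0.2126 × 8.96 = 1.905 g
n(Cu) = 1.905 / 63.55 = 0.02998 mol; n(e⁻) = 2 × 0.02998 = 0.05996 mol
Q = 0.05996 × 96485 / 0.669 = 8648 C
t = 8648 / 0.650 = 13300 s = 222 min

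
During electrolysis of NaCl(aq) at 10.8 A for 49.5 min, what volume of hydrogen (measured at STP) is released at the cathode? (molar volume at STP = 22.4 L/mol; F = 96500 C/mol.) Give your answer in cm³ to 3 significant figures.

Charge passed = 10.8 × 2970 = 32080 C
n(e⁻) = 32080 / 96500 = 0.3324 mol
2H⁺ + 2e⁻ → H₂, so n(H₂) = 0.3324 / 2 = 0.1662 mol
V = 0.1662 × 22.4 = 3.723 L
= 3720 cm³

3720 cm³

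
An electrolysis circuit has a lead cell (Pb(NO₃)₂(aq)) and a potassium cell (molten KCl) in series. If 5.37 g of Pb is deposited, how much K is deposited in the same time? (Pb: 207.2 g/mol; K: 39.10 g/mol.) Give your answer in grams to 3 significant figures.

2.03 g

n(Pb) = 5.37 / 207.2 = 0.02592 mol
Pb²⁺ + 2e⁻ → Pb, so n(e⁻) = 2 × 0.02592 = 0.05184 mol
Since the cells are in series, n(e⁻) in the K cell is also 0.05184 mol.
K⁺ + e⁻ → K, so n(K) = 0.05184 mol
m(K) = 0.05184 × 39.10 = 2.03 g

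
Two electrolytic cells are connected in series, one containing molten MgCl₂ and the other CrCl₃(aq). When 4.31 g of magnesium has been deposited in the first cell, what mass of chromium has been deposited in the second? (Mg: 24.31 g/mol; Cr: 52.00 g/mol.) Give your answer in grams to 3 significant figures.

n(Mg) = 4.31 / 24.31 = 0.1773 mol
Mg²⁺ + 2e⁻ → Mg, so n(e⁻) = 2 × 0.1773 = 0.3546 mol
Same current for the same time ⇒ same n(e⁻) = 0.3546 mol in both cells.
Cr³⁺ + 3e⁻ → Cr, so n(Cr) = 0.3546 / 3 = 0.1182 mol
m(Cr) = 0.1182 × 52.00 = 6.15 g

6.15 g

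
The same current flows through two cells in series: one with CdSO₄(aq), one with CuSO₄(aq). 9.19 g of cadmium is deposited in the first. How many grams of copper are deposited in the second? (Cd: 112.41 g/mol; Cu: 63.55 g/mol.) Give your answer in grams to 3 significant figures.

5.20 g

n(Cd) = 9.19 / 112.41 = 0.08175 mol
Cd²⁺ + 2e⁻ → Cd, so n(e⁻) = 2 × 0.08175 = 0.1635 mol
Since the cells are in series, n(e⁻) in the Cu cell is also 0.1635 mol.
Cu²⁺ + 2e⁻ → Cu, so n(Cu) = 0.1635 / 2 = 0.08175 mol
m(Cu) = 0.08175 × 63.55 = 5.20 g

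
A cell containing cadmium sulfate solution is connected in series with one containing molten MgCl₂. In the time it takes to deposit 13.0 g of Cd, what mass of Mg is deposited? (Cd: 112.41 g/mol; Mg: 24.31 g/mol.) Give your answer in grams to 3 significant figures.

2.81 g

n(Cd) = 13.0 / 112.41 = 0.1156 mol
Cd²⁺ + 2e⁻ → Cd, so n(e⁻) = 2 × 0.1156 = 0.2312 mol
Same current for the same time ⇒ same n(e⁻) = 0.2312 mol in both cells.
Mg²⁺ + 2e⁻ → Mg, so n(Mg) = 0.2312 / 2 = 0.1156 mol
m(Mg) = 0.1156 × 24.31 = 2.81 g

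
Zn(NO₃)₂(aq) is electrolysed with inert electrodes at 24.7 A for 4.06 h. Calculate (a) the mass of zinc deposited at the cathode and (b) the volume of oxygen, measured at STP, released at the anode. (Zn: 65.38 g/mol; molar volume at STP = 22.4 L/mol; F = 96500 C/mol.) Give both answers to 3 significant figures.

Q = 24.7 × 14616 = 3.610×10^5 C; n(e⁻) = 3.610×10^5 / 96500 = 3.741 mol
Cathode: Zn²⁺ + 2e⁻ → Zn → n(Zn) = 3.741/2 = 1.871 mol → 122 g
Anode: 2H₂O → O₂ + 4H⁺ + 4e⁻ → n(O₂) = 3.741/4 = 0.9353 mol → 21.0 L

122 g Zn; 21.0 L O₂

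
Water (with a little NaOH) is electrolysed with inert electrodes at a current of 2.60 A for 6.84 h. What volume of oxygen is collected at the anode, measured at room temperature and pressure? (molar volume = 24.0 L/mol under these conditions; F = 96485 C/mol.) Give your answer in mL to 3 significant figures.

3980 mL

Charge passed = 2.60 × 24624 = 64020 C
n(e⁻) = Q/F = 64020/96485 = 0.6635 mol
2H₂O → O₂ + 4H⁺ + 4e⁻, so n(O₂) = 0.6635 / 4 = 0.1659 mol
V = 0.1659 × 24.0 = 3.982 L
= 3980 mL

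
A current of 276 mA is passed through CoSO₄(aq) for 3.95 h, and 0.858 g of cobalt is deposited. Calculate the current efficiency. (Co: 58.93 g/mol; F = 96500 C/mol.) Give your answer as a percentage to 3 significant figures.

Q = 0.276 × 14220 = 3925 C
n(e⁻) = 3925 / 96500 = 0.04067 mol
Co²⁺ + 2e⁻ → Co, so theoretical n(Co) = 0.02034 mol → 1.199 g
Efficiency = 0.858 / 1.199 = 0.7156 = 71.6%

71.6%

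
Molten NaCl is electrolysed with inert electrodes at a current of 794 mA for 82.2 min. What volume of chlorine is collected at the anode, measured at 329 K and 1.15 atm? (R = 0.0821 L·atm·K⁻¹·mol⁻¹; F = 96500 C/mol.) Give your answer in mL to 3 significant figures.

477 mL

Q = It = 0.794 × 4932 = 3916 C
n(e⁻) = 3916 / 96500 = 0.04058 mol
2Cl⁻ → Cl₂ + 2e⁻, so n(Cl₂) = 0.04058 / 2 = 0.02029 mol
V = nRT/P = 0.02029 × 0.0821 × 329 / 1.15 = 0.4766 L
= 477 mL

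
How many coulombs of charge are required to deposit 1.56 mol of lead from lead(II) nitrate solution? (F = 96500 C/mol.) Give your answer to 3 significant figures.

3.01×10^5 C

Pb²⁺ + 2e⁻ → Pb, so n(e⁻) = 2 × 1.56 = 3.120 mol
Q = 3.120 × 96500 = 3.011×10^5 C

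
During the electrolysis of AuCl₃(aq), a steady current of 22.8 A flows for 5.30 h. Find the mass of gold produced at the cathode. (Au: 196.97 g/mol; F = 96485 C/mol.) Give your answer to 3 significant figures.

Q = 22.8 A × 19080 s = 4.350×10^5 C
Moles of electrons = 4.350×10^5 / 96485 = 4.508 mol
Au³⁺ + 3e⁻ → Au, so n(Au) = 4.508 / 3 = 1.503 mol
m = 1.503 × 196.97 = 296 g

296 g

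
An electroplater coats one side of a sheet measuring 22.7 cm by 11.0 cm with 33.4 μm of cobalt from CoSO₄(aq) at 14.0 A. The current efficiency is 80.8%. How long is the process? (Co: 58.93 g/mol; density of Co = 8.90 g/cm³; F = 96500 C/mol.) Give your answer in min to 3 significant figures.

35.8 min

Plated area = 22.7 × 11.0 = 249.7 cm²
Volume = 249.7 × 33.4×10⁻⁴ cm = 0.8340 cm³
m(Co) = 0.8340 × 8.90 = 7.423 g
n(Co) = 7.423 / 58.93 = 0.1260 mol; n(e⁻) = 2 × 0.1260 = 0.2520 mol
Q = 0.2520 × 96500 / 0.808 = 30100 C
t = 30100 / 14.0 = 2150 s = 35.8 min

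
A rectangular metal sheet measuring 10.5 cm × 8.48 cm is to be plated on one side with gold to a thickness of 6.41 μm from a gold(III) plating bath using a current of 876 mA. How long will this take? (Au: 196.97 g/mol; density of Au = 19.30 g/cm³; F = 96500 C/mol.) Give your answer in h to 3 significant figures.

Plated area = 10.5 × 8.48 = 89.04 cm²
Volume = 89.04 × 6.41×10⁻⁴ cm = 0.05707 cm³
m(Au) = 0.05707 × 19.30 = 1.101 g
n(Au) = 1.101 / 196.97 = 0.005590 mol; n(e⁻) = 3 × 0.005590 = 0.01677 mol
Q = 0.01677 × 96500 = 1618 C
t = 1618 / 0.876 = 1847 s = 0.513 h

0.513 h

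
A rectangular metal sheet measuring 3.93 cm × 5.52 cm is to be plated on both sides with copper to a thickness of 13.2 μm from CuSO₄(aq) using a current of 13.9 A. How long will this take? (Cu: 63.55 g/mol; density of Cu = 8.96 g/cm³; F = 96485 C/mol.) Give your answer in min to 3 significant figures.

Plated area = 2 × 3.93 × 5.52 = 43.39 cm²
Volume = 43.39 × 13.2×10⁻⁴ cm = 0.05727 cm³
m(Cu) = 0.05727 × 8.96 = 0.5131 g
n(Cu) = 0.5131 / 63.55 = 0.008074 mol; n(e⁻) = 2 × 0.008074 = 0.01615 mol
Q = 0.01615 × 96485 = 1558 C
t = 1558 / 13.9 = 112.1 s = 1.87 min

1.87 min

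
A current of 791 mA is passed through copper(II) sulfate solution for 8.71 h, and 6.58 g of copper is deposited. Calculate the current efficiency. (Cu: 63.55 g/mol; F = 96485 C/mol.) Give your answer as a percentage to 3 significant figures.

Q = 0.791 × 31356 = 24800 C
n(e⁻) = 24800 / 96485 = 0.2570 mol
Cu²⁺ + 2e⁻ → Cu, so theoretical n(Cu) = 0.1285 mol → 8.166 g
Efficiency = 6.58 / 8.166 = 0.8058 = 80.6%

80.6%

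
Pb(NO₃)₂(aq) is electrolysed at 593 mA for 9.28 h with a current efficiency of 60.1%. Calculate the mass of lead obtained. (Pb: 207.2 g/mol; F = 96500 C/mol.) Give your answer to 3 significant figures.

Q = 0.593 × 33408 = 19810 C
n(e⁻) = 19810 / 96500 = 0.2053 mol
Pb²⁺ + 2e⁻ → Pb, so theoretical m(Pb) = 0.1027 × 207.2 = 21.28 g
Actual mass = 60.1% × 21.28 = 12.8 g

12.8 g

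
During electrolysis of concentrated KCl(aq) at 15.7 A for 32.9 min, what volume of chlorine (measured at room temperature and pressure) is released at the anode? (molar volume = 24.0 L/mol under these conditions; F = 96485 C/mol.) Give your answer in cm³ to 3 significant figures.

Charge passed = 15.7 × 1974 = 30990 C
n(e⁻) = 30990 / 96485 = 0.3212 mol
2Cl⁻ → Cl₂ + 2e⁻, so n(Cl₂) = 0.3212 / 2 = 0.1606 mol
V = 0.1606 × 24.0 = 3.854 L
= 3850 cm³

3850 cm³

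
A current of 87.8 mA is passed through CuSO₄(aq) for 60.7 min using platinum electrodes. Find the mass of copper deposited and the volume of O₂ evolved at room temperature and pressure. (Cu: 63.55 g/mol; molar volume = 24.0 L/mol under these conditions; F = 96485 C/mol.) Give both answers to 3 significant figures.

Q = 0.0878 × 3642 = 319.8 C; n(e⁻) = 319.8 / 96485 = 0.003315 mol
Cathode: Cu²⁺ + 2e⁻ → Cu → n(Cu) = 0.003315/2 = 0.001658 mol → 0.105 g
Anode: 2H₂O → O₂ + 4H⁺ + 4e⁻ → n(O₂) = 0.003315/4 = 8.288×10^-4 mol → 0.0199 L

0.105 g Cu; 0.0199 L O₂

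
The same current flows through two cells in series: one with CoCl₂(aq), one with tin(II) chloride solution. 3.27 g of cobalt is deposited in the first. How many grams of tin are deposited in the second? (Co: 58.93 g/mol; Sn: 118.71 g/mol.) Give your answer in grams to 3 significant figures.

n(Co) = 3.27 / 58.93 = 0.05549 mol
Co²⁺ + 2e⁻ → Co, so n(e⁻) = 2 × 0.05549 = 0.1110 mol
Since the cells are in series, n(e⁻) in the Sn cell is also 0.1110 mol.
Sn²⁺ + 2e⁻ → Sn, so n(Sn) = 0.1110 / 2 = 0.05550 mol
m(Sn) = 0.05550 × 118.71 = 6.59 g

6.59 g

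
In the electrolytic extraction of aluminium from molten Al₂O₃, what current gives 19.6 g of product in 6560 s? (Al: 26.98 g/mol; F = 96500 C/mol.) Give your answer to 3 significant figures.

32.1 A

n(Al) = 19.6 / 26.98 = 0.7265 mol
Al³⁺ + 3e⁻ → Al, so n(e⁻) = 3 × 0.7265 = 2.180 mol
Q = 2.180 × 96500 = 2.104×10^5 C
I = Q / t = 2.104×10^5 / 6560 s = 32.1 A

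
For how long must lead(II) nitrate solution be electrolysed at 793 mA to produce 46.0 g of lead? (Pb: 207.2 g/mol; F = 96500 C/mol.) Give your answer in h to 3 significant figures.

15.0 h

n(Pb) = 46.0 / 207.2 = 0.2220 mol
Pb²⁺ + 2e⁻ → Pb, so n(e⁻) = 2 × 0.2220 = 0.4440 mol
Q = 0.4440 × 96500 = 42850 C
t = Q / I = 42850 / 0.793 = 54040 s = 15.0 h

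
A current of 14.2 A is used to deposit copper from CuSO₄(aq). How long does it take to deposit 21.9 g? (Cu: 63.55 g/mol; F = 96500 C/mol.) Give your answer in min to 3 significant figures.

78.1 min

n(Cu) = 21.9 / 63.55 = 0.3446 mol
Cu²⁺ + 2e⁻ → Cu, so n(e⁻) = 2 × 0.3446 = 0.6892 mol
Q = 0.6892 × 96500 = 66510 C
t = Q / I = 66510 / 14.2 = 4684 s = 78.1 min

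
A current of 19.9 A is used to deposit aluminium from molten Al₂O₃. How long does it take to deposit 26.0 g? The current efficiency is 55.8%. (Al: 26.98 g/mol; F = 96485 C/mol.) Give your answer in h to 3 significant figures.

6.98 h

n(Al) = 26.0 / 26.98 = 0.9637 mol
Al³⁺ + 3e⁻ → Al, so n(e⁻) = 3 × 0.9637 = 2.891 mol
Q = 2.891 × 96485 / 0.558 = 4.999×10^5 C
t = Q / I = 4.999×10^5 / 19.9 = 25120 s = 6.98 h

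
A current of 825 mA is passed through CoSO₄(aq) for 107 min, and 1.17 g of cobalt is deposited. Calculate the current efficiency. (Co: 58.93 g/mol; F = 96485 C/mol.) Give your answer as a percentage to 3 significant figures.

72.3%

Q = 0.825 × 6420 = 5297 C
n(e⁻) = 5297 / 96485 = 0.05490 mol
Co²⁺ + 2e⁻ → Co, so theoretical n(Co) = 0.02745 mol → 1.618 g
Efficiency = 1.17 / 1.618 = 0.7231 = 72.3%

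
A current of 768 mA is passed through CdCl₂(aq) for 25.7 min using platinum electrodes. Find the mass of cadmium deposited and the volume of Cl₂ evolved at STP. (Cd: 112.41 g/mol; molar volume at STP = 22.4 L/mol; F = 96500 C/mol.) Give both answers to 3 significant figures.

0.690 g Cd; 0.137 L Cl₂

Q = 0.768 × 1542 = 1184 C; n(e⁻) = 1184 / 96500 = 0.01227 mol
Cathode: Cd²⁺ + 2e⁻ → Cd → n(Cd) = 0.01227/2 = 0.006135 mol → 0.690 g
Anode: 2Cl⁻ → Cl₂ + 2e⁻ → n(Cl₂) = 0.01227/2 = 0.006135 mol → 0.137 L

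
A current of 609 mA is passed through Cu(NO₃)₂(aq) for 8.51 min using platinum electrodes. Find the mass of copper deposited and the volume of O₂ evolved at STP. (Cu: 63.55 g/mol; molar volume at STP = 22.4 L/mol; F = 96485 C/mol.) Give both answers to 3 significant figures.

Q = 0.609 × 510.6 = 311.0 C; n(e⁻) = 311.0 / 96485 = 0.003223 mol
Cathode: Cu²⁺ + 2e⁻ → Cu → n(Cu) = 0.003223/2 = 0.001612 mol → 0.102 g
Anode: 2H₂O → O₂ + 4H⁺ + 4e⁻ → n(O₂) = 0.003223/4 = 8.058×10^-4 mol → 0.0180 L

0.102 g Cu; 0.0180 L O₂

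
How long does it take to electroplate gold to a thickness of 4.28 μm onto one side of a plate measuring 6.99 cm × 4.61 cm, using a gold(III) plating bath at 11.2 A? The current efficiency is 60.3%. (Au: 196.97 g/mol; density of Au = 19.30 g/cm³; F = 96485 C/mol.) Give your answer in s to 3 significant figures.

Plated area = 6.99 × 4.61 = 32.22 cm²
Volume = 32.22 × 4.28×10⁻⁴ cm = 0.01379 cm³
m(Au) = 0.01379 × 19.30 = 0.2661 g
n(Au) = 0.2661 / 196.97 = 0.001351 mol; n(e⁻) = 3 × 0.001351 = 0.004053 mol
Q = 0.004053 × 96485 / 0.603 = 648.5 C
t = 648.5 / 11.2 = 57.90 s

57.9 s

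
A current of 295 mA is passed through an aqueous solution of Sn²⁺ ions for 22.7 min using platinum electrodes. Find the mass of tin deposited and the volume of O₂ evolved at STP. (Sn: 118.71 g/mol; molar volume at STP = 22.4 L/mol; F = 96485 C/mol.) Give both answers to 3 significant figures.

0.247 g Sn; 0.0233 L O₂

Q = 0.295 × 1362 = 401.8 C; n(e⁻) = 401.8 / 96485 = 0.004164 mol
Cathode: Sn²⁺ + 2e⁻ → Sn → n(Sn) = 0.004164/2 = 0.002082 mol → 0.247 g
Anode: 2H₂O → O₂ + 4H⁺ + 4e⁻ → n(O₂) = 0.004164/4 = 0.001041 mol → 0.0233 L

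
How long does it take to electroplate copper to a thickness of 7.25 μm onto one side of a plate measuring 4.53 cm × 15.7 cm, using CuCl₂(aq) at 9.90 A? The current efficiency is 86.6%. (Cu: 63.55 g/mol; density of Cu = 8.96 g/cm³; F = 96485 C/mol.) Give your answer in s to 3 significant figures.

164 s

Plated area = 4.53 × 15.7 = 71.12 cm²
Volume = 71.12 × 7.25×10⁻⁴ cm = 0.05156 cm³
m(Cu) = 0.05156 × 8.96 = 0.4620 g
n(Cu) = 0.4620 / 63.55 = 0.007270 mol; n(e⁻) = 2 × 0.007270 = 0.01454 mol
Q = 0.01454 × 96485 / 0.866 = 1620 C
t = 1620 / 9.90 = 163.6 s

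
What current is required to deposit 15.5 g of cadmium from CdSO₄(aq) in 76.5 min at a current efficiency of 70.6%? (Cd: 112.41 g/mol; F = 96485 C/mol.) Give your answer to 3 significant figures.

n(Cd) = 15.5 / 112.41 = 0.1379 mol
Cd²⁺ + 2e⁻ → Cd, so n(e⁻) = 2 × 0.1379 = 0.2758 mol
Q = 0.2758 × 96485 / 0.706 = 37690 C
I = Q / t = 37690 / 4590 s = 8.21 A

8.21 A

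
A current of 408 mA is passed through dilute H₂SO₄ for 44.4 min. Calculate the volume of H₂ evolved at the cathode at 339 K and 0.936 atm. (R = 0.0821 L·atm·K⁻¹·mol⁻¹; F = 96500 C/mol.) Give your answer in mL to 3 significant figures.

167 mL

Charge passed = 0.408 × 2664 = 1087 C
n(e⁻) = Q/F = 1087/96500 = 0.01126 mol
2H⁺ + 2e⁻ → H₂, so n(H₂) = 0.01126 / 2 = 0.005630 mol
V = nRT/P = 0.005630 × 0.0821 × 339 / 0.936 = 0.1674 L
= 167 mL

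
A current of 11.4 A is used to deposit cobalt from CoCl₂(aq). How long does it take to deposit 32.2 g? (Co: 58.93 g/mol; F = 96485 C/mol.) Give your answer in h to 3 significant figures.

2.57 h

n(Co) = 32.2 / 58.93 = 0.5464 mol
Co²⁺ + 2e⁻ → Co, so n(e⁻) = 2 × 0.5464 = 1.093 mol
Q = 1.093 × 96485 = 1.055×10^5 C
t = Q / I = 1.055×10^5 / 11.4 = 9254 s = 2.57 h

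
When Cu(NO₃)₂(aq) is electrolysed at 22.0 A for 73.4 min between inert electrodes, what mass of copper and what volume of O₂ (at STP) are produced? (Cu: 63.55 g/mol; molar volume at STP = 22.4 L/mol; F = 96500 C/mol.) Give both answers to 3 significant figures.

31.9 g Cu; 5.62 L O₂

Q = 22.0 × 4404 = 96890 C; n(e⁻) = 96890 / 96500 = 1.004 mol
Cathode: Cu²⁺ + 2e⁻ → Cu → n(Cu) = 1.004/2 = 0.5020 mol → 31.9 g
Anode: 2H₂O → O₂ + 4H⁺ + 4e⁻ → n(O₂) = 1.004/4 = 0.2510 mol → 5.62 L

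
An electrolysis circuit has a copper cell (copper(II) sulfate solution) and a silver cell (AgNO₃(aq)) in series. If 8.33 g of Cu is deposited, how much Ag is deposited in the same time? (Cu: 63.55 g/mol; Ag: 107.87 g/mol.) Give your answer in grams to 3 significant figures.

n(Cu) = 8.33 / 63.55 = 0.1311 mol
Cu²⁺ + 2e⁻ → Cu, so n(e⁻) = 2 × 0.1311 = 0.2622 mol
Since the cells are in series, n(e⁻) in the Ag cell is also 0.2622 mol.
Ag⁺ + e⁻ → Ag, so n(Ag) = 0.2622 mol
m(Ag) = 0.2622 × 107.87 = 28.3 g

28.3 g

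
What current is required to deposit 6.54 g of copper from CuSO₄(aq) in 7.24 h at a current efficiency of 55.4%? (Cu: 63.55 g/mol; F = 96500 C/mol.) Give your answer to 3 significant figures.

1.38 A

n(Cu) = 6.54 / 63.55 = 0.1029 mol
Cu²⁺ + 2e⁻ → Cu, so n(e⁻) = 2 × 0.1029 = 0.2058 mol
Q = 0.2058 × 96500 / 0.554 = 35850 C
I = Q / t = 35850 / 26064 s = 1.38 A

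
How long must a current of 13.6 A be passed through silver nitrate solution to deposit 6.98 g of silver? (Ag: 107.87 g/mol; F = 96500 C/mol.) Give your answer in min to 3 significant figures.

n(Ag) = 6.98 / 107.87 = 0.06471 mol
Ag⁺ + e⁻ → Ag, so n(e⁻) = 0.06471 mol
Q = 0.06471 × 96500 = 6245 C
t = Q / I = 6245 / 13.6 = 459.2 s = 7.65 min

7.65 min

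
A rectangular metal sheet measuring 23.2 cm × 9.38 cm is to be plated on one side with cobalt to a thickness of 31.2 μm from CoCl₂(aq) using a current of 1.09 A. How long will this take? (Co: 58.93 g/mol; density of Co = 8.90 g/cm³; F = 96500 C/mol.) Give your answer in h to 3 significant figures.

Plated area = 23.2 × 9.38 = 217.6 cm²
Volume = 217.6 × 31.2×10⁻⁴ cm = 0.6789 cm³
m(Co) = 0.6789 × 8.90 = 6.042 g
n(Co) = 6.042 / 58.93 = 0.1025 mol; n(e⁻) = 2 × 0.1025 = 0.2050 mol
Q = 0.2050 × 96500 = 19780 C
t = 19780 / 1.09 = 18150 s = 5.04 h

5.04 h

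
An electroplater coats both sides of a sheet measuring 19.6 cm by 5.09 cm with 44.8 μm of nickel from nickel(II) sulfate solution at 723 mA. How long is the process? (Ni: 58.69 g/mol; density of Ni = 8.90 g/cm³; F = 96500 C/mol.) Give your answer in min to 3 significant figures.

Plated area = 2 × 19.6 × 5.09 = 199.5 cm²
Volume = 199.5 × 44.8×10⁻⁴ cm = 0.8938 cm³
m(Ni) = 0.8938 × 8.90 = 7.955 g
n(Ni) = 7.955 / 58.69 = 0.1355 mol; n(e⁻) = 2 × 0.1355 = 0.2710 mol
Q = 0.2710 × 96500 = 26150 C
t = 26150 / 0.723 = 36170 s = 603 min

603 min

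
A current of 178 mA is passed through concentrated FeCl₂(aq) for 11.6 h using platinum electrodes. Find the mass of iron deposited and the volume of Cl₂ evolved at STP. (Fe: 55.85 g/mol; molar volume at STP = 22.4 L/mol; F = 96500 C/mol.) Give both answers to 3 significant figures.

Q = 0.178 × 41760 = 7433 C; n(e⁻) = 7433 / 96500 = 0.07703 mol
Cathode: Fe²⁺ + 2e⁻ → Fe → n(Fe) = 0.07703/2 = 0.03852 mol → 2.15 g
Anode: 2Cl⁻ → Cl₂ + 2e⁻ → n(Cl₂) = 0.07703/2 = 0.03852 mol → 0.863 L

2.15 g Fe; 0.863 L Cl₂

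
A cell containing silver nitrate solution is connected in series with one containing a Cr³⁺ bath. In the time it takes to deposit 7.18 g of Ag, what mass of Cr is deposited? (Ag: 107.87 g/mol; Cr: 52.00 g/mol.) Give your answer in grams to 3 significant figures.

n(Ag) = 7.18 / 107.87 = 0.06656 mol
Ag⁺ + e⁻ → Ag, so n(e⁻) = 0.06656 mol
Since the cells are in series, n(e⁻) in the Cr cell is also 0.06656 mol.
Cr³⁺ + 3e⁻ → Cr, so n(Cr) = 0.06656 / 3 = 0.02219 mol
m(Cr) = 0.02219 × 52.00 = 1.15 g

1.15 g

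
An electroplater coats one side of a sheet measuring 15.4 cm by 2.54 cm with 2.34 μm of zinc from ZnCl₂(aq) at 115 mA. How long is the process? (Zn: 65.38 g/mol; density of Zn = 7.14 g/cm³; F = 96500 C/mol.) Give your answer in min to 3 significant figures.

28.0 min

Plated area = 15.4 × 2.54 = 39.12 cm²
Volume = 39.12 × 2.34×10⁻⁴ cm = 0.009154 cm³
m(Zn) = 0.009154 × 7.14 = 0.06536 g
n(Zn) = 0.06536 / 65.38 = 9.997×10^-4 mol; n(e⁻) = 2 × 9.997×10^-4 = 0.001999 mol
Q = 0.001999 × 96500 = 192.9 C
t = 192.9 / 0.115 = 1677 s = 28.0 min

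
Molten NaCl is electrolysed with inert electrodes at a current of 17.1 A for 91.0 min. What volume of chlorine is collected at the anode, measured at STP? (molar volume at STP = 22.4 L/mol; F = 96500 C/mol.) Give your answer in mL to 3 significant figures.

Q = 17.1 A × 5460 s = 93370 C
n(e⁻) = Q/F = 93370/96500 = 0.9676 mol
2Cl⁻ → Cl₂ + 2e⁻, so n(Cl₂) = 0.9676 / 2 = 0.4838 mol
V = 0.4838 × 22.4 = 10.84 L
= 10800 mL

10800 mL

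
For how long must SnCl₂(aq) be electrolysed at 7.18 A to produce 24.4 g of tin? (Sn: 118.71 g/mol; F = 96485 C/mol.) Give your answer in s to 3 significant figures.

n(Sn) = 24.4 / 118.71 = 0.2055 mol
Sn²⁺ + 2e⁻ → Sn, so n(e⁻) = 2 × 0.2055 = 0.4110 mol
Q = 0.4110 × 96485 = 39660 C
t = Q / I = 39660 / 7.18 = 5524 s

5520 s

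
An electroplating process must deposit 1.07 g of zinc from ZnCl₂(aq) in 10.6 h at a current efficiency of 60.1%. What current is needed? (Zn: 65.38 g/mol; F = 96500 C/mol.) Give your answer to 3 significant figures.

n(Zn) = 1.07 / 65.38 = 0.01637 mol
Zn²⁺ + 2e⁻ → Zn, so n(e⁻) = 2 × 0.01637 = 0.03274 mol
Q = 0.03274 × 96500 / 0.601 = 5257 C
I = Q / t = 5257 / 38160 s = 0.138 A

0.138 A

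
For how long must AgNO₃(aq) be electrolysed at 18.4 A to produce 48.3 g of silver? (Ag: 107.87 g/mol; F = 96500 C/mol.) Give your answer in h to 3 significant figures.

n(Ag) = 48.3 / 107.87 = 0.4478 mol
Ag⁺ + e⁻ → Ag, so n(e⁻) = 0.4478 mol
Q = 0.4478 × 96500 = 43210 C
t = Q / I = 43210 / 18.4 = 2348 s = 0.652 h

0.652 h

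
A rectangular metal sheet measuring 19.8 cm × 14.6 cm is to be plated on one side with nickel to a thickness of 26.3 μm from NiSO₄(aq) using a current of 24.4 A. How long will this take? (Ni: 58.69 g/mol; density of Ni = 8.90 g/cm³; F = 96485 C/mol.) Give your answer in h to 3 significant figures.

0.253 h

Plated area = 19.8 × 14.6 = 289.1 cm²
Volume = 289.1 × 26.3×10⁻⁴ cm = 0.7603 cm³
m(Ni) = 0.7603 × 8.90 = 6.767 g
n(Ni) = 6.767 / 58.69 = 0.1153 mol; n(e⁻) = 2 × 0.1153 = 0.2306 mol
Q = 0.2306 × 96485 = 22250 C
t = 22250 / 24.4 = 911.9 s = 0.253 h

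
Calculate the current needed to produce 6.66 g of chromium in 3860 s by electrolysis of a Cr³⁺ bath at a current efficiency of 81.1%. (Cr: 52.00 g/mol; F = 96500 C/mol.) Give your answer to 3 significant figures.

n(Cr) = 6.66 / 52.00 = 0.1281 mol
Cr³⁺ + 3e⁻ → Cr, so n(e⁻) = 3 × 0.1281 = 0.3843 mol
Q = 0.3843 × 96500 / 0.811 = 45730 C
I = Q / t = 45730 / 3860 s = 11.8 A

11.8 A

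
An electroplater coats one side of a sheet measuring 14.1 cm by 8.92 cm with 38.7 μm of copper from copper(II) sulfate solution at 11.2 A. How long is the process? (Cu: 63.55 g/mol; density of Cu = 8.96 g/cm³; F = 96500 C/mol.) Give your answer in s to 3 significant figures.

Plated area = 14.1 × 8.92 = 125.8 cm²
Volume = 125.8 × 38.7×10⁻⁴ cm = 0.4868 cm³
m(Cu) = 0.4868 × 8.96 = 4.362 g
n(Cu) = 4.362 / 63.55 = 0.06864 mol; n(e⁻) = 2 × 0.06864 = 0.1373 mol
Q = 0.1373 × 96500 = 13250 C
t = 13250 / 11.2 = 1183 s

1180 s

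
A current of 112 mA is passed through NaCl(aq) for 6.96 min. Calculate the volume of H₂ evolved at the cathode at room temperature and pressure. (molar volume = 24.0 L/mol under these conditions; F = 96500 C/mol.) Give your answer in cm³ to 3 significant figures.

Q = 0.112 A × 417.6 s = 46.77 C
Moles of electrons = 46.77 / 96500 = 4.847×10^-4 mol
2H⁺ + 2e⁻ → H₂, so n(H₂) = 4.847×10^-4 / 2 = 2.424×10^-4 mol
V = 2.424×10^-4 × 24.0 = 0.005818 L
= 5.82 cm³

5.82 cm³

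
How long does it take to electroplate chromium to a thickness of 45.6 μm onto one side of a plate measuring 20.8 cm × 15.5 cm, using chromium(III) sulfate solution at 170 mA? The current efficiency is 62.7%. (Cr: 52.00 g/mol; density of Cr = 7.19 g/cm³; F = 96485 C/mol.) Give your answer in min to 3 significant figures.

Plated area = 20.8 × 15.5 = 322.4 cm²
Volume = 322.4 × 45.6×10⁻⁴ cm = 1.470 cm³
m(Cr) = 1.470 × 7.19 = 10.57 g
n(Cr) = 10.57 / 52.00 = 0.2033 mol; n(e⁻) = 3 × 0.2033 = 0.6099 mol
Q = 0.6099 × 96485 / 0.627 = 93850 C
t = 93850 / 0.170 = 5.521×10^5 s = 9200 min

9200 min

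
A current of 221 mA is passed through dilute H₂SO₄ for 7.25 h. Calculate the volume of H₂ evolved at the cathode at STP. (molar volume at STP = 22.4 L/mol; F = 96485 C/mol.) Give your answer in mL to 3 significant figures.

670 mL

Q = It = 0.221 × 26100 = 5768 C
Moles of electrons = 5768 / 96485 = 0.05978 mol
2H⁺ + 2e⁻ → H₂, so n(H₂) = 0.05978 / 2 = 0.02989 mol
V = 0.02989 × 22.4 = 0.6695 L
= 670 mL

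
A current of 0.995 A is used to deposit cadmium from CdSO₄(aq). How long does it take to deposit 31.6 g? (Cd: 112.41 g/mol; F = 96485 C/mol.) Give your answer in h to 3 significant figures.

n(Cd) = 31.6 / 112.41 = 0.2811 mol
Cd²⁺ + 2e⁻ → Cd, so n(e⁻) = 2 × 0.2811 = 0.5622 mol
Q = 0.5622 × 96485 = 54240 C
t = Q / I = 54240 / 0.995 = 54510 s = 15.1 h

15.1 h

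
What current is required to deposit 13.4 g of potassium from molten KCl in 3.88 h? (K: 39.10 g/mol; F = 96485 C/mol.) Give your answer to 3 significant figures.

2.37 A

n(K) = 13.4 / 39.10 = 0.3427 mol
K⁺ + e⁻ → K, so n(e⁻) = 0.3427 mol
Q = 0.3427 × 96485 = 33070 C
I = Q / t = 33070 / 13968 s = 2.37 A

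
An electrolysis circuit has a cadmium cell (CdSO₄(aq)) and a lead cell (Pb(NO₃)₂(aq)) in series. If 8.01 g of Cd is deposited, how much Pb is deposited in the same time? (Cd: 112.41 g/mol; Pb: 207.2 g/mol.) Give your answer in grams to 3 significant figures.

14.8 g

n(Cd) = 8.01 / 112.41 = 0.07126 mol
Cd²⁺ + 2e⁻ → Cd, so n(e⁻) = 2 × 0.07126 = 0.1425 mol
Same current for the same time ⇒ same n(e⁻) = 0.1425 mol in both cells.
Pb²⁺ + 2e⁻ → Pb, so n(Pb) = 0.1425 / 2 = 0.07125 mol
m(Pb) = 0.07125 × 207.2 = 14.8 g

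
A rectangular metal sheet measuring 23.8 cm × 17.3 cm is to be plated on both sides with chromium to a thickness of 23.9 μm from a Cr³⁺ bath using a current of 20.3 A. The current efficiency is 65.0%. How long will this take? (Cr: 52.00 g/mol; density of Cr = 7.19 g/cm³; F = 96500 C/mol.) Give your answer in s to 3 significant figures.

5970 s

Plated area = 2 × 23.8 × 17.3 = 823.5 cm²
Volume = 823.5 × 23.9×10⁻⁴ cm = 1.968 cm³
m(Cr) = 1.968 × 7.19 = 14.15 g
n(Cr) = 14.15 / 52.00 = 0.2721 mol; n(e⁻) = 3 × 0.2721 = 0.8163 mol
Q = 0.8163 × 96500 / 0.650 = 1.212×10^5 C
t = 1.212×10^5 / 20.3 = 5970 s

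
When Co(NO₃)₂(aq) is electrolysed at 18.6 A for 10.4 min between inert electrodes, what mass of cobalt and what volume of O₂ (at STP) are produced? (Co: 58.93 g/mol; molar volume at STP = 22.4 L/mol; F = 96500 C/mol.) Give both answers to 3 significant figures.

Q = 18.6 × 624 = 11610 C; n(e⁻) = 11610 / 96500 = 0.1203 mol
Cathode: Co²⁺ + 2e⁻ → Co → n(Co) = 0.1203/2 = 0.06015 mol → 3.54 g
Anode: 2H₂O → O₂ + 4H⁺ + 4e⁻ → n(O₂) = 0.1203/4 = 0.03008 mol → 0.674 L

3.54 g Co; 0.674 L O₂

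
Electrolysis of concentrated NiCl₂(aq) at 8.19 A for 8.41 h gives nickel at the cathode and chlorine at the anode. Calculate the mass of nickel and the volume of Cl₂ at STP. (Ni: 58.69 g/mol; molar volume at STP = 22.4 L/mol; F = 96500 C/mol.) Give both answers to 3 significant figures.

75.4 g Ni; 28.8 L Cl₂

Q = 8.19 × 30276 = 2.480×10^5 C; n(e⁻) = 2.480×10^5 / 96500 = 2.570 mol
Cathode: Ni²⁺ + 2e⁻ → Ni → n(Ni) = 2.570/2 = 1.285 mol → 75.4 g
Anode: 2Cl⁻ → Cl₂ + 2e⁻ → n(Cl₂) = 2.570/2 = 1.285 mol → 28.8 L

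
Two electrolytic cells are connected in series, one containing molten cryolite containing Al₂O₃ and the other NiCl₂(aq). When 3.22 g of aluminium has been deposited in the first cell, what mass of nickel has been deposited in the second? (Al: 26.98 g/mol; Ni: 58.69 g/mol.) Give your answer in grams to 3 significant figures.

10.5 g

n(Al) = 3.22 / 26.98 = 0.1193 mol
Al³⁺ + 3e⁻ → Al, so n(e⁻) = 3 × 0.1193 = 0.3579 mol
Since the cells are in series, n(e⁻) in the Ni cell is also 0.3579 mol.
Ni²⁺ + 2e⁻ → Ni, so n(Ni) = 0.3579 / 2 = 0.1790 mol
m(Ni) = 0.1790 × 58.69 = 10.5 g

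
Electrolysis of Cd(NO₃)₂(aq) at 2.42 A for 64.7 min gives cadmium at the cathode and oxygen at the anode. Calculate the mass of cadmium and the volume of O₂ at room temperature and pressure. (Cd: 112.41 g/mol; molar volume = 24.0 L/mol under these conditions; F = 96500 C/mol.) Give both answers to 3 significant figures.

5.47 g Cd; 0.584 L O₂

Q = 2.42 × 3882 = 9394 C; n(e⁻) = 9394 / 96500 = 0.09735 mol
Cathode: Cd²⁺ + 2e⁻ → Cd → n(Cd) = 0.09735/2 = 0.04868 mol → 5.47 g
Anode: 2H₂O → O₂ + 4H⁺ + 4e⁻ → n(O₂) = 0.09735/4 = 0.02434 mol → 0.584 L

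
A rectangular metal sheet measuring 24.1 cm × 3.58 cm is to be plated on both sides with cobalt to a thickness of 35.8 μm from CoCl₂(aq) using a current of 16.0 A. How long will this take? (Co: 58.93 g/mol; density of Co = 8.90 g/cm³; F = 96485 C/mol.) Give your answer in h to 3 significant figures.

Plated area = 2 × 24.1 × 3.58 = 172.6 cm²
Volume = 172.6 × 35.8×10⁻⁴ cm = 0.6179 cm³
m(Co) = 0.6179 × 8.90 = 5.499 g
n(Co) = 5.499 / 58.93 = 0.09331 mol; n(e⁻) = 2 × 0.09331 = 0.1866 mol
Q = 0.1866 × 96485 = 18000 C
t = 18000 / 16.0 = 1125 s = 0.313 h

0.313 h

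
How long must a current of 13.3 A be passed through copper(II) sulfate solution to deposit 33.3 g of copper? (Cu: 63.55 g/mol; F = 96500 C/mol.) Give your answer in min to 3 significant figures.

n(Cu) = 33.3 / 63.55 = 0.5240 mol
Cu²⁺ + 2e⁻ → Cu, so n(e⁻) = 2 × 0.5240 = 1.048 mol
Q = 1.048 × 96500 = 1.011×10^5 C
t = Q / I = 1.011×10^5 / 13.3 = 7602 s = 127 min

127 min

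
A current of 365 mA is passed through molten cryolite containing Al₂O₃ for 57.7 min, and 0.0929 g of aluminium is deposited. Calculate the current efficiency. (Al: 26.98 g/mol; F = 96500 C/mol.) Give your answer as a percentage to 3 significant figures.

Q = 0.365 × 3462 = 1264 C
n(e⁻) = 1264 / 96500 = 0.01310 mol
Al³⁺ + 3e⁻ → Al, so theoretical n(Al) = 0.004367 mol → 0.1178 g
Efficiency = 0.0929 / 0.1178 = 0.7886 = 78.9%

78.9%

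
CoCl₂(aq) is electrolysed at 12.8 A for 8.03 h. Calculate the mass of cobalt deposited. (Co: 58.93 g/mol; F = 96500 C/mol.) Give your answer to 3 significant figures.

113 g

Charge passed = 12.8 × 28908 = 3.700×10^5 C
n(e⁻) = Q/F = 3.700×10^5/96500 = 3.834 mol
Co²⁺ + 2e⁻ → Co, so n(Co) = 3.834 / 2 = 1.917 mol
m = 1.917 × 58.93 = 113 g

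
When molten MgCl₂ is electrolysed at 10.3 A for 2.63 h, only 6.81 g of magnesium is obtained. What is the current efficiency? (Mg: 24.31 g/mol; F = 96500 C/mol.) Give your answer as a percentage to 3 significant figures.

55.4%

Q = 10.3 × 9468 = 97520 C
n(e⁻) = 97520 / 96500 = 1.011 mol
Mg²⁺ + 2e⁻ → Mg, so theoretical n(Mg) = 0.5055 mol → 12.29 g
Efficiency = 6.81 / 12.29 = 0.5541 = 55.4%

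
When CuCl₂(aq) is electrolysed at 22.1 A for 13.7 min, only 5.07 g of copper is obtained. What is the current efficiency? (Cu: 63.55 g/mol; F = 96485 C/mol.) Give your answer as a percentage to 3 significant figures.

84.7%

Q = 22.1 × 822 = 18170 C
n(e⁻) = 18170 / 96485 = 0.1883 mol
Cu²⁺ + 2e⁻ → Cu, so theoretical n(Cu) = 0.09415 mol → 5.983 g
Efficiency = 5.07 / 5.983 = 0.8474 = 84.7%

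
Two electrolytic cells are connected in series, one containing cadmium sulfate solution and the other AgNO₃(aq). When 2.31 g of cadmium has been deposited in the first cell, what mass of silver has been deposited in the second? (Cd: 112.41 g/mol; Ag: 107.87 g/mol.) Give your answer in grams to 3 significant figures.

n(Cd) = 2.31 / 112.41 = 0.02055 mol
Cd²⁺ + 2e⁻ → Cd, so n(e⁻) = 2 × 0.02055 = 0.04110 mol
In series, the same 0.04110 mol of electrons flows through the second cell.
Ag⁺ + e⁻ → Ag, so n(Ag) = 0.04110 mol
m(Ag) = 0.04110 × 107.87 = 4.43 g

4.43 g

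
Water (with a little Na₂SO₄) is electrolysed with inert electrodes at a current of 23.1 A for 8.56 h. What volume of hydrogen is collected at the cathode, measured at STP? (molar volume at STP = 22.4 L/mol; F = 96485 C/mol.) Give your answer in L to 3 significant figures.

Charge passed = 23.1 × 30816 = 7.118×10^5 C
n(e⁻) = 7.118×10^5 / 96485 = 7.377 mol
2H⁺ + 2e⁻ → H₂, so n(H₂) = 7.377 / 2 = 3.689 mol
V = 3.689 × 22.4 = 82.63 L

82.6 L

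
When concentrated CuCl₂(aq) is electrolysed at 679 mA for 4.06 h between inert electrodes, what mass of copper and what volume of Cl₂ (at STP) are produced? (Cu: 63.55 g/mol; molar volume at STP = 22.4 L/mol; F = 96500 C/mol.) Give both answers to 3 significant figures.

3.27 g Cu; 1.15 L Cl₂

Q = 0.679 × 14616 = 9924 C; n(e⁻) = 9924 / 96500 = 0.1028 mol
Cathode: Cu²⁺ + 2e⁻ → Cu → n(Cu) = 0.1028/2 = 0.05140 mol → 3.27 g
Anode: 2Cl⁻ → Cl₂ + 2e⁻ → n(Cl₂) = 0.1028/2 = 0.05140 mol → 1.15 L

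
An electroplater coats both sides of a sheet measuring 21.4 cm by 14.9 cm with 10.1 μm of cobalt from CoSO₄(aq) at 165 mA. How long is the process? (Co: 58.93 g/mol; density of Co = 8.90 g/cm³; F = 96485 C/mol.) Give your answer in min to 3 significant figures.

1900 min

Plated area = 2 × 21.4 × 14.9 = 637.7 cm²
Volume = 637.7 × 10.1×10⁻⁴ cm = 0.6441 cm³
m(Co) = 0.6441 × 8.90 = 5.732 g
n(Co) = 5.732 / 58.93 = 0.09727 mol; n(e⁻) = 2 × 0.09727 = 0.1945 mol
Q = 0.1945 × 96485 = 18770 C
t = 18770 / 0.165 = 1.138×10^5 s = 1900 min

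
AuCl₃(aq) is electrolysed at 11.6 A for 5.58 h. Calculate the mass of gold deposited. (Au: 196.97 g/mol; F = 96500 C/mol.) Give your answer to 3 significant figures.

159 g

Q = 11.6 A × 20088 s = 2.330×10^5 C
n(e⁻) = 2.330×10^5 / 96500 = 2.415 mol
Au³⁺ + 3e⁻ → Au, so n(Au) = 2.415 / 3 = 0.8050 mol
m = 0.8050 × 196.97 = 159 g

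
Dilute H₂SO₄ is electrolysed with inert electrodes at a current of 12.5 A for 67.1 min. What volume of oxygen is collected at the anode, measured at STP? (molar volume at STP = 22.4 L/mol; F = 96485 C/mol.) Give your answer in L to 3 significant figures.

Q = 12.5 A × 4026 s = 50330 C
Moles of electrons = 50330 / 96485 = 0.5216 mol
2H₂O → O₂ + 4H⁺ + 4e⁻, so n(O₂) = 0.5216 / 4 = 0.1304 mol
V = 0.1304 × 22.4 = 2.921 L

2.92 L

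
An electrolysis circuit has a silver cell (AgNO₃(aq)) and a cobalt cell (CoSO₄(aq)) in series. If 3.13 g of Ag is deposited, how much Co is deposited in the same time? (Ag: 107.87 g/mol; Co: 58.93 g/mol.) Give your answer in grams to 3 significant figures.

n(Ag) = 3.13 / 107.87 = 0.02902 mol
Ag⁺ + e⁻ → Ag, so n(e⁻) = 0.02902 mol
In series, the same 0.02902 mol of electrons flows through the second cell.
Co²⁺ + 2e⁻ → Co, so n(Co) = 0.02902 / 2 = 0.01451 mol
m(Co) = 0.01451 × 58.93 = 0.855 g

0.855 g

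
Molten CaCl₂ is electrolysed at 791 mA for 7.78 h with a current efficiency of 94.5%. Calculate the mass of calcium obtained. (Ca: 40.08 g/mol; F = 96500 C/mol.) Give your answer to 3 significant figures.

4.35 g

Q = 0.791 × 28008 = 22150 C
n(e⁻) = 22150 / 96500 = 0.2295 mol
Ca²⁺ + 2e⁻ → Ca, so theoretical m(Ca) = 0.1148 × 40.08 = 4.601 g
Actual mass = 94.5% × 4.601 = 4.35 g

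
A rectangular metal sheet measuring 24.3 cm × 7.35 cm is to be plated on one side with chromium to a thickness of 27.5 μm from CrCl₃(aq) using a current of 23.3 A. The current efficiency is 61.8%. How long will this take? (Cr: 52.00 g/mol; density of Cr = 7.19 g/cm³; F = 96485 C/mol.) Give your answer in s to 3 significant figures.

1370 s

Plated area = 24.3 × 7.35 = 178.6 cm²
Volume = 178.6 × 27.5×10⁻⁴ cm = 0.4912 cm³
m(Cr) = 0.4912 × 7.19 = 3.532 g
n(Cr) = 3.532 / 52.00 = 0.06792 mol; n(e⁻) = 3 × 0.06792 = 0.2038 mol
Q = 0.2038 × 96485 / 0.618 = 31820 C
t = 31820 / 23.3 = 1366 s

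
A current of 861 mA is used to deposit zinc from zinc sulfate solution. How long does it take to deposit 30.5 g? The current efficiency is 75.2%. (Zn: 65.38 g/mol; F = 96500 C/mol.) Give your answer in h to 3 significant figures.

38.6 h

n(Zn) = 30.5 / 65.38 = 0.4665 mol
Zn²⁺ + 2e⁻ → Zn, so n(e⁻) = 2 × 0.4665 = 0.9330 mol
Q = 0.9330 × 96500 / 0.752 = 1.197×10^5 C
t = Q / I = 1.197×10^5 / 0.861 = 1.390×10^5 s = 38.6 h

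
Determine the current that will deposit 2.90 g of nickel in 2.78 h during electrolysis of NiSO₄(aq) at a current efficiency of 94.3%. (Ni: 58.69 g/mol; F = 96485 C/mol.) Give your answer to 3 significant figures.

1.01 A

n(Ni) = 2.90 / 58.69 = 0.04941 mol
Ni²⁺ + 2e⁻ → Ni, so n(e⁻) = 2 × 0.04941 = 0.09882 mol
Q = 0.09882 × 96485 / 0.943 = 10110 C
I = Q / t = 10110 / 10008 s = 1.01 A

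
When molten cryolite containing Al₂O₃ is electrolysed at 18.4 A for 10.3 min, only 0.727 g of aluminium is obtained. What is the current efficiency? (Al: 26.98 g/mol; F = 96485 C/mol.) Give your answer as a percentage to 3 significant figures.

Q = 18.4 × 618 = 11370 C
n(e⁻) = 11370 / 96485 = 0.1178 mol
Al³⁺ + 3e⁻ → Al, so theoretical n(Al) = 0.03927 mol → 1.060 g
Efficiency = 0.727 / 1.060 = 0.6858 = 68.6%

68.6%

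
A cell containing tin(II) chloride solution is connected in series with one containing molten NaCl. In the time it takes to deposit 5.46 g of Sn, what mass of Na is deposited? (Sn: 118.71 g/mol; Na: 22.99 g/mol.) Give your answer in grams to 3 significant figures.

n(Sn) = 5.46 / 118.71 = 0.04599 mol
Sn²⁺ + 2e⁻ → Sn, so n(e⁻) = 2 × 0.04599 = 0.09198 mol
The cells are in series, so the same charge (and hence the same n(e⁻) = 0.09198 mol) passes through both.
Na⁺ + e⁻ → Na, so n(Na) = 0.09198 mol
m(Na) = 0.09198 × 22.99 = 2.11 g

2.11 g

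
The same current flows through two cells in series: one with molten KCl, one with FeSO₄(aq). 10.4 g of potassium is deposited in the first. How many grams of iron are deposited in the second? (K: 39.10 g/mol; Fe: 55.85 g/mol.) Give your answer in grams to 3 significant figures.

n(K) = 10.4 / 39.10 = 0.2660 mol
K⁺ + e⁻ → K, so n(e⁻) = 0.2660 mol
Same current for the same time ⇒ same n(e⁻) = 0.2660 mol in both cells.
Fe²⁺ + 2e⁻ → Fe, so n(Fe) = 0.2660 / 2 = 0.1330 mol
m(Fe) = 0.1330 × 55.85 = 7.43 g

7.43 g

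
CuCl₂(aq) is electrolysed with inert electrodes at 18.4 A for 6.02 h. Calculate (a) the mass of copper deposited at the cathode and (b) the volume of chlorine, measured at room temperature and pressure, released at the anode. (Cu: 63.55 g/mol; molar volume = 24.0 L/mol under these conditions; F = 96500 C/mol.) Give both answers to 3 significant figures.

131 g Cu; 49.6 L Cl₂

Q = 18.4 × 21672 = 3.988×10^5 C; n(e⁻) = 3.988×10^5 / 96500 = 4.133 mol
Cathode: Cu²⁺ + 2e⁻ → Cu → n(Cu) = 4.133/2 = 2.067 mol → 131 g
Anode: 2Cl⁻ → Cl₂ + 2e⁻ → n(Cl₂) = 4.133/2 = 2.067 mol → 49.6 L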